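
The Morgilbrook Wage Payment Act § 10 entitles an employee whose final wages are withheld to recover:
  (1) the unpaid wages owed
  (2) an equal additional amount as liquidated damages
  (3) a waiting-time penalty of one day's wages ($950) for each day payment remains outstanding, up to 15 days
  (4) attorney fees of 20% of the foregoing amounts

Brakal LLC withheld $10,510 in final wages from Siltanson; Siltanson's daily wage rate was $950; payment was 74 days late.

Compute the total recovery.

Total award: $42,324

Liquidated damages (equal amount): $10,510
Penalty days: min(74, 15) = 15
Waiting-time penalty: 15 × $950 = $14,250
Subtotal: $10,510 + $10,510 + $14,250 = $35,270
Attorney fees: 20% of $35,270 = $7,054
Total award: $35,270 + $7,054 = $42,324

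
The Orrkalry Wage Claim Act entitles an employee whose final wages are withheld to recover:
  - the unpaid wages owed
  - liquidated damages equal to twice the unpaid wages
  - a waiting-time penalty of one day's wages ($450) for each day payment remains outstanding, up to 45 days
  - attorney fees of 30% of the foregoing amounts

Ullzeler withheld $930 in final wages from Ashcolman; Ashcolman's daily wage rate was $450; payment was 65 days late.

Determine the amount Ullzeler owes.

$29,952

Doubled: 2 × $930 = $1,860
Penalty days: min(65, 45) = 45
Waiting-time penalty: 45 × $450 = $20,250
Subtotal: $930 + $1,860 + $20,250 = $23,040
Attorney fees: 30% of $23,040 = $6,912
Total award: $23,040 + $6,912 = $29,952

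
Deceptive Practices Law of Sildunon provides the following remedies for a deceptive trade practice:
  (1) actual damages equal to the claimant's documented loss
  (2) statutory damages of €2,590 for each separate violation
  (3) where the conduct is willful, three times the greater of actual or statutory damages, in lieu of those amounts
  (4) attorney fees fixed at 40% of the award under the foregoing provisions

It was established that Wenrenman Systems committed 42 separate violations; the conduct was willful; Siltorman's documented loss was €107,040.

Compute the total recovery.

Statutory damages: 42 × €2,590 = €108,780
Greater of actual damages (€107,040) or statutory damages (€108,780): €108,780
Trebled: 3 × €108,780 = €326,340
Attorney fees: 40% of €326,340 = €130,536
Total recovery: €326,340 + €130,536 = €456,876

Total recovery: €456,876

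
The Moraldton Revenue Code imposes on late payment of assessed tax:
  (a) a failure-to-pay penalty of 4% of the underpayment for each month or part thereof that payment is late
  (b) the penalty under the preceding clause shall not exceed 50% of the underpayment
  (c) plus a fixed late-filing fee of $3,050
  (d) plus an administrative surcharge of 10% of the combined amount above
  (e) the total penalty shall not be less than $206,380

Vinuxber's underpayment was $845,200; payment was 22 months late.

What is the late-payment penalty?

$468,215

Accrued rate: 4% × 22 = 88%, capped at 50% → 50%
Failure-to-pay penalty: 50% of $845,200 = $422,600
Penalty before surcharge: $422,600 + $3,050 = $425,650
Administrative surcharge: 10% of $425,650 = $42,565
Total penalty: $425,650 + $42,565 = $468,215
Minimum $206,380: $468,215 meets the minimum, no increase.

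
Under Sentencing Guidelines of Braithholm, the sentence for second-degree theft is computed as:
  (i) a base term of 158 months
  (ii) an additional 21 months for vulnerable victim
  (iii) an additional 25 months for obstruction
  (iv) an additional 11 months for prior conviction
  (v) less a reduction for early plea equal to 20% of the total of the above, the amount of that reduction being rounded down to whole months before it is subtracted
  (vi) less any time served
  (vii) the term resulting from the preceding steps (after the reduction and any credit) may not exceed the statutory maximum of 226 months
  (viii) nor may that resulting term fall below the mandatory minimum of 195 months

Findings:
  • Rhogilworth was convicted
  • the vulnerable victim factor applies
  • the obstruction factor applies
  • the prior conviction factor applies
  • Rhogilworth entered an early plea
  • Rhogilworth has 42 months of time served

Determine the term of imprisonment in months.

195 months

Vulnerable victim enhancement: +21 months
Obstruction enhancement: +25 months
Prior conviction enhancement: +11 months
Adjusted term: 158 months + 21 months + 25 months + 11 months = 215 months
Early plea reduction: 20% of 215 months = 43 months (rounded down)
After reduction: 215 − 43 = 172 months
Less time served: 172 months − 42 months = 130 months
Cap at 226 months: 130 months is within the cap, no reduction.
Minimum 195 months: 130 months is below the minimum → 195 months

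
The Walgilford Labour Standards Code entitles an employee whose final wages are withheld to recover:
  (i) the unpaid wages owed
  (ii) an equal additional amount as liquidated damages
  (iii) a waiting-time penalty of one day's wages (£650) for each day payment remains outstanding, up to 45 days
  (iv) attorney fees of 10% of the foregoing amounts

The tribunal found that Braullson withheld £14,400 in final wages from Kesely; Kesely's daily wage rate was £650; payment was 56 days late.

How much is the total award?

Liquidated damages (equal amount): £14,400
Penalty days: min(56, 45) = 45
Waiting-time penalty: 45 × £650 = £29,250
Subtotal: £14,400 + £14,400 + £29,250 = £58,050
Attorney fees: 10% of £58,050 = £5,805
Total award: £58,050 + £5,805 = £63,855

£63,855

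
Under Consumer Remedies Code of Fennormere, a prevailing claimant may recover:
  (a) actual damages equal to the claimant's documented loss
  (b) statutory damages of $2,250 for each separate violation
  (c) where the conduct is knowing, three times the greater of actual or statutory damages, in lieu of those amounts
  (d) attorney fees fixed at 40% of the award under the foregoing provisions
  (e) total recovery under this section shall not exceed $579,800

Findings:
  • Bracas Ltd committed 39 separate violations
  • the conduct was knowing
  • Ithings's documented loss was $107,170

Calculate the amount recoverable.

Statutory damages: 39 × $2,250 = $87,750
Greater of actual damages ($107,170) or statutory damages ($87,750): $107,170
Trebled: 3 × $107,170 = $321,510
Attorney fees: 40% of $321,510 = $128,604
Total before cap: $321,510 + $128,604 = $450,114
Cap at $579,800: $450,114 is within the cap, no reduction.

$450,114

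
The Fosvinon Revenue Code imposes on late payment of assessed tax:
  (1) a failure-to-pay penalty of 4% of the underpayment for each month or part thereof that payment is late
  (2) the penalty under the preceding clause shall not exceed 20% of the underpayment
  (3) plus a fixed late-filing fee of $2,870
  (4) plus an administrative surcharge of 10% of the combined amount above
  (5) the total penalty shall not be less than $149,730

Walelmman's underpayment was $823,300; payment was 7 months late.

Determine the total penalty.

$184,283

Accrued rate: 4% × 7 = 28%, capped at 20% → 20%
Failure-to-pay penalty: 20% of $823,300 = $164,660
Penalty before surcharge: $164,660 + $2,870 = $167,530
Administrative surcharge: 10% of $167,530 = $16,753
Total penalty: $167,530 + $16,753 = $184,283
Minimum $149,730: $184,283 meets the minimum, no increase.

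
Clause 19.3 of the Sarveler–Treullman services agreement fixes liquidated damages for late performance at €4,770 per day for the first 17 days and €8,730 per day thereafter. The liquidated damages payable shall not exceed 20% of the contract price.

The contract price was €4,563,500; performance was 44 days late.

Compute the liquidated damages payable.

First 17 days: 17 × €4,770 = €81,090
Remaining days: (44 − 17) × €8,730 = €235,710
Accrued per-day damages: €81,090 + €235,710 = €316,800
Cap: 20% of €4,563,500 = €912,700
Cap at €912,700: €316,800 is within the cap, no reduction.

€316,800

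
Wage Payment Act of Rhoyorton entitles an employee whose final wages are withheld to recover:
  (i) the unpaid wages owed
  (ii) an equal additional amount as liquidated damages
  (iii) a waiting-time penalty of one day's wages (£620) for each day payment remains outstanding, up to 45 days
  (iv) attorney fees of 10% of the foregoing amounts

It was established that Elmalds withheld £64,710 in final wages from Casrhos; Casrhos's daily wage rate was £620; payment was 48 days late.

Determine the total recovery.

£173,052

Liquidated damages (equal amount): £64,710
Penalty days: min(48, 45) = 45
Waiting-time penalty: 45 × £620 = £27,900
Subtotal: £64,710 + £64,710 + £27,900 = £157,320
Attorney fees: 10% of £157,320 = £15,732
Total award: £157,320 + £15,732 = £173,052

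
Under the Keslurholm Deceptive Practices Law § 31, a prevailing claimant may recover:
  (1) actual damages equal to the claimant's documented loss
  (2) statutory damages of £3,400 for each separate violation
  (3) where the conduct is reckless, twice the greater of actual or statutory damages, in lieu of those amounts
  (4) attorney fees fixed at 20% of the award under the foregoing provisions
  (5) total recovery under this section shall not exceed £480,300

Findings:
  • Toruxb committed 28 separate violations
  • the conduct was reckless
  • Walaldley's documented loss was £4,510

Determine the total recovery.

Statutory damages: 28 × £3,400 = £95,200
Greater of actual damages (£4,510) or statutory damages (£95,200): £95,200
Doubled: 2 × £95,200 = £190,400
Attorney fees: 20% of £190,400 = £38,080
Total before cap: £190,400 + £38,080 = £228,480
Cap at £480,300: £228,480 is within the cap, no reduction.

£228,480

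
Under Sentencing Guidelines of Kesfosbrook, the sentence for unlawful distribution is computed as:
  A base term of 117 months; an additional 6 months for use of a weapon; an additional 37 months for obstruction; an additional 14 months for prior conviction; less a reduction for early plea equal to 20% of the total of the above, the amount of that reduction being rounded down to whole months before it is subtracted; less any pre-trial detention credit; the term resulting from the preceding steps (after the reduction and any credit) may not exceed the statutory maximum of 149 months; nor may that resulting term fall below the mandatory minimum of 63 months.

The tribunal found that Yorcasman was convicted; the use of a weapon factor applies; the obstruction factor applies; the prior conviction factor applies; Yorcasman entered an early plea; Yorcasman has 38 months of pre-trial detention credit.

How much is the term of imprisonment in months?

Use of a weapon enhancement: +6 months
Obstruction enhancement: +37 months
Prior conviction enhancement: +14 months
Adjusted term: 117 months + 6 months + 37 months + 14 months = 174 months
Early plea reduction: 20% of 174 months = 34 months (rounded down)
After reduction: 174 − 34 = 140 months
Less pre-trial detention credit: 140 months − 38 months = 102 months
Cap at 149 months: 102 months is within the cap, no reduction.
Minimum 63 months: 102 months meets the minimum, no increase.

Sentence: 102 months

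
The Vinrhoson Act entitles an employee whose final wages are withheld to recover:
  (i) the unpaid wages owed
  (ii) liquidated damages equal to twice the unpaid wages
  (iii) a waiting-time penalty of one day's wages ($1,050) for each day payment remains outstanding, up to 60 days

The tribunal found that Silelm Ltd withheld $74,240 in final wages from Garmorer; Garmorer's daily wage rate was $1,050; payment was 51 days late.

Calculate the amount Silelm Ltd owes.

Total award: $276,270

Doubled: 2 × $74,240 = $148,480
Penalty days: min(51, 60) = 51
Waiting-time penalty: 51 × $1,050 = $53,550
Total award: $74,240 + $148,480 + $53,550 = $276,270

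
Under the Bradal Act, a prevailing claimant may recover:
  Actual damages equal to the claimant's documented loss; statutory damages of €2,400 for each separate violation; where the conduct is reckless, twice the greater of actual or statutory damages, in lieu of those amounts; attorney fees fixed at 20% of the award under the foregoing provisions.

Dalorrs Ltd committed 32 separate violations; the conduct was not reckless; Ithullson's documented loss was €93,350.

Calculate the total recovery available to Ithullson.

Total recovery: €204,180

Statutory damages: 32 × €2,400 = €76,800
Conduct not reckless: the in-lieu enhancement does not apply.
Actual plus statutory damages: €93,350 + €76,800 = €170,150
Attorney fees: 20% of €170,150 = €34,030
Total recovery: €170,150 + €34,030 = €204,180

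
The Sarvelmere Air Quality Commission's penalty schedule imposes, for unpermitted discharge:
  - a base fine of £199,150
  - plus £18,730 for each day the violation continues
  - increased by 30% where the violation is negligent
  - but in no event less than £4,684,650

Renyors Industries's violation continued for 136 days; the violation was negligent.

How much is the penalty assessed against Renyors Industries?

Per-day component: 136 × £18,730 = £2,547,280
Base plus per-day: £199,150 + £2,547,280 = £2,746,430
Enhancement: 30% of £2,746,430 = £823,929
Enhanced fine: £2,746,430 + £823,929 = £3,570,359
Minimum £4,684,650: £3,570,359 is below the minimum → £4,684,650

£4,684,650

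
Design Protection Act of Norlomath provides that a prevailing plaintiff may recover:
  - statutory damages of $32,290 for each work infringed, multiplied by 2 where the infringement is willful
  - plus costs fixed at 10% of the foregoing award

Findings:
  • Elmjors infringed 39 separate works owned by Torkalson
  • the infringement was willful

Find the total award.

$2,770,482

Statutory damages: 39 × $32,290 = $1,259,310
Doubled: 2 × $1,259,310 = $2,518,620
Costs: 10% of $2,518,620 = $251,862
Award plus costs: $2,518,620 + $251,862 = $2,770,482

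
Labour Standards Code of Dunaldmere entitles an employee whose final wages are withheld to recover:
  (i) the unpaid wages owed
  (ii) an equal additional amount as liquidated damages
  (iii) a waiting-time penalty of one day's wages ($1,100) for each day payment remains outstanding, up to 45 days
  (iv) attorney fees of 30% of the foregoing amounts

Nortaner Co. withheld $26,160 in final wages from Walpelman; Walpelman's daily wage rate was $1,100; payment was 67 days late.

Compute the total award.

Liquidated damages (equal amount): $26,160
Penalty days: min(67, 45) = 45
Waiting-time penalty: 45 × $1,100 = $49,500
Subtotal: $26,160 + $26,160 + $49,500 = $101,820
Attorney fees: 30% of $101,820 = $30,546
Total award: $101,820 + $30,546 = $132,366

$132,366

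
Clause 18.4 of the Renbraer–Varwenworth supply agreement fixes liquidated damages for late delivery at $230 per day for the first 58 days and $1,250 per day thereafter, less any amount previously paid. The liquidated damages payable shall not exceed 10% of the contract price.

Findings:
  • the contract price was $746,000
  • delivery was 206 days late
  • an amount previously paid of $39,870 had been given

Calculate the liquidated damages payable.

First 58 days: 58 × $230 = $13,340
Remaining days: (206 − 58) × $1,250 = $185,000
Accrued per-day damages: $13,340 + $185,000 = $198,340
Less amount previously paid: $198,340 − $39,870 = $158,470
Cap: 10% of $746,000 = $74,600
Cap at $74,600: $158,470 exceeds the cap → $74,600

$74,600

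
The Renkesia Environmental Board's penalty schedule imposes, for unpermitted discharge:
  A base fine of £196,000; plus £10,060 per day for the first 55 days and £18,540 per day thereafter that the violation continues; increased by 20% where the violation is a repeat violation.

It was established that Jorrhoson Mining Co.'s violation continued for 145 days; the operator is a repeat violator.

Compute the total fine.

First 55 days: 55 × £10,060 = £553,300
Remaining days: (145 − 55) × £18,540 = £1,668,600
Per-day component: £553,300 + £1,668,600 = £2,221,900
Base plus per-day: £196,000 + £2,221,900 = £2,417,900
Enhancement: 20% of £2,417,900 = £483,580
Enhanced fine: £2,417,900 + £483,580 = £2,901,480

Civil penalty: £2,901,480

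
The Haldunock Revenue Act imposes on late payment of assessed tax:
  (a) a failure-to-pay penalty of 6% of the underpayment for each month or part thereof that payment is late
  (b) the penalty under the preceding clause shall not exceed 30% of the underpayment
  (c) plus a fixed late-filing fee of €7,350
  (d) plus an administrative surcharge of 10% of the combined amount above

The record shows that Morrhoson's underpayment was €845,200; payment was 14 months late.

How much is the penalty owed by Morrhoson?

€287,001

Accrued rate: 6% × 14 = 84%, capped at 30% → 30%
Failure-to-pay penalty: 30% of €845,200 = €253,560
Penalty before surcharge: €253,560 + €7,350 = €260,910
Administrative surcharge: 10% of €260,910 = €26,091
Total penalty: €260,910 + €26,091 = €287,001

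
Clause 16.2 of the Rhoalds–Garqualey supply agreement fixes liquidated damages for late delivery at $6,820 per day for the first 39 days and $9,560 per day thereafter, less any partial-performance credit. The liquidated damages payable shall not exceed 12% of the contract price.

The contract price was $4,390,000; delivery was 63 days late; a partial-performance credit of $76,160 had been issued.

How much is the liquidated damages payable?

$419,260

First 39 days: 39 × $6,820 = $265,980
Remaining days: (63 − 39) × $9,560 = $229,440
Accrued per-day damages: $265,980 + $229,440 = $495,420
Less partial-performance credit: $495,420 − $76,160 = $419,260
Cap: 12% of $4,390,000 = $526,800
Cap at $526,800: $419,260 is within the cap, no reduction.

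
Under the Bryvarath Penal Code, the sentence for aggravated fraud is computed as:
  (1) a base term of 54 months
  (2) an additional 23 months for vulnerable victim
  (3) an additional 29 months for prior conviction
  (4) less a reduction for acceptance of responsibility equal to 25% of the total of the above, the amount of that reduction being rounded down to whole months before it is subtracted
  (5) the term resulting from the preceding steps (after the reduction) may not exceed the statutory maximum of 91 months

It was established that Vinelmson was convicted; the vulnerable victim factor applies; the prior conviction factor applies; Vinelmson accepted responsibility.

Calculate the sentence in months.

Vulnerable victim enhancement: +23 months
Prior conviction enhancement: +29 months
Adjusted term: 54 months + 23 months + 29 months = 106 months
Acceptance of responsibility reduction: 25% of 106 months = 26 months (rounded down)
After reduction: 106 − 26 = 80 months
Cap at 91 months: 80 months is within the cap, no reduction.

80 months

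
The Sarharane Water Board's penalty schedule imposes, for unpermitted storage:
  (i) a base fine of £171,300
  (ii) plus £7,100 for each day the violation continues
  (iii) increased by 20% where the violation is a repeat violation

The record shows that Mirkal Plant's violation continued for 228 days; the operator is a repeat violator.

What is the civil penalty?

Per-day component: 228 × £7,100 = £1,618,800
Base plus per-day: £171,300 + £1,618,800 = £1,790,100
Enhancement: 20% of £1,790,100 = £358,020
Enhanced fine: £1,790,100 + £358,020 = £2,148,120

Civil penalty: £2,148,120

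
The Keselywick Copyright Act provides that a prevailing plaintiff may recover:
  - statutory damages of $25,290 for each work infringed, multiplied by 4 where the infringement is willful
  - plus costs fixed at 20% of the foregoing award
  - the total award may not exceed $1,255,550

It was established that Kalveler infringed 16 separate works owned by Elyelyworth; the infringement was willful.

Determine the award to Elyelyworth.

Award: $1,255,550

Statutory damages: 16 × $25,290 = $404,640
Multiplied by 4: 4 × $404,640 = $1,618,560
Costs: 20% of $1,618,560 = $323,712
Award plus costs: $1,618,560 + $323,712 = $1,942,272
Cap at $1,255,550: $1,942,272 exceeds the cap → $1,255,550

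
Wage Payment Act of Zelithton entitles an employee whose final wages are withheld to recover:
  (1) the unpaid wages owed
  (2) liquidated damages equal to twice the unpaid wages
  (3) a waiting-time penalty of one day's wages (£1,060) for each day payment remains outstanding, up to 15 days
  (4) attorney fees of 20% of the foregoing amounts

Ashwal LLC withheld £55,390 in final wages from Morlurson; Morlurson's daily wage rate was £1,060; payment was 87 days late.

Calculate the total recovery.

£218,484

Doubled: 2 × £55,390 = £110,780
Penalty days: min(87, 15) = 15
Waiting-time penalty: 15 × £1,060 = £15,900
Subtotal: £55,390 + £110,780 + £15,900 = £182,070
Attorney fees: 20% of £182,070 = £36,414
Total award: £182,070 + £36,414 = £218,484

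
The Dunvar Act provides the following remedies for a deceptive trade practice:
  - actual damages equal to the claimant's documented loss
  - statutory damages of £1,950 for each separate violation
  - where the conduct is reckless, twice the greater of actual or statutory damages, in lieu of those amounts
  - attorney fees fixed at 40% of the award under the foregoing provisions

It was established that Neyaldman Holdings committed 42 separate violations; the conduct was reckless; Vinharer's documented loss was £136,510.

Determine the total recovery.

£382,228

Statutory damages: 42 × £1,950 = £81,900
Greater of actual damages (£136,510) or statutory damages (£81,900): £136,510
Doubled: 2 × £136,510 = £273,020
Attorney fees: 40% of £273,020 = £109,208
Total recovery: £273,020 + £109,208 = £382,228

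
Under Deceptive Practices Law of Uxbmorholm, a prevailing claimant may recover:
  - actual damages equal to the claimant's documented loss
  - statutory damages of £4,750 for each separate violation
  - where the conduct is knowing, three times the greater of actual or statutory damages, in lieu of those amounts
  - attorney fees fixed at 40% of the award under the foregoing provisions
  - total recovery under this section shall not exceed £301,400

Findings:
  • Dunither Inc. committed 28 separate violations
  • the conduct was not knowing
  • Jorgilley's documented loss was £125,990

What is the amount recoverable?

Statutory damages: 28 × £4,750 = £133,000
Conduct not knowing: the in-lieu enhancement does not apply.
Actual plus statutory damages: £125,990 + £133,000 = £258,990
Attorney fees: 40% of £258,990 = £103,596
Total before cap: £258,990 + £103,596 = £362,586
Cap at £301,400: £362,586 exceeds the cap → £301,400

£301,400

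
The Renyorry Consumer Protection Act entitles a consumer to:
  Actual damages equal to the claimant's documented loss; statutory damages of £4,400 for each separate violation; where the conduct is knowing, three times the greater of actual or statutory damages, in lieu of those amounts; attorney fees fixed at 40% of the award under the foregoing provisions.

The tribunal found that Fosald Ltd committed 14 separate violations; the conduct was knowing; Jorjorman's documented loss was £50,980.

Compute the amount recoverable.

Statutory damages: 14 × £4,400 = £61,600
Greater of actual damages (£50,980) or statutory damages (£61,600): £61,600
Trebled: 3 × £61,600 = £184,800
Attorney fees: 40% of £184,800 = £73,920
Total recovery: £184,800 + £73,920 = £258,720

£258,720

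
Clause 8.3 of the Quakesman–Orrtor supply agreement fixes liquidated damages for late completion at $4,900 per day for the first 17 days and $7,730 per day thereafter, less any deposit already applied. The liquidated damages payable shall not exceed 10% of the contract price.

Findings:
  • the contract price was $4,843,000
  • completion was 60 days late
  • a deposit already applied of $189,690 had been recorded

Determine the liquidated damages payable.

First 17 days: 17 × $4,900 = $83,300
Remaining days: (60 − 17) × $7,730 = $332,390
Accrued per-day damages: $83,300 + $332,390 = $415,690
Less deposit already applied: $415,690 − $189,690 = $226,000
Cap: 10% of $4,843,000 = $484,300
Cap at $484,300: $226,000 is within the cap, no reduction.

$226,000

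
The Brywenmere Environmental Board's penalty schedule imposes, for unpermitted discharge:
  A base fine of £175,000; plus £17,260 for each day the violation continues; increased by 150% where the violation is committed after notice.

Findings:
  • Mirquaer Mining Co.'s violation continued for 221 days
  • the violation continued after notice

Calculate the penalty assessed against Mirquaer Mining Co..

Per-day component: 221 × £17,260 = £3,814,460
Base plus per-day: £175,000 + £3,814,460 = £3,989,460
Enhancement: 150% of £3,989,460 = £5,984,190
Enhanced fine: £3,989,460 + £5,984,190 = £9,973,650

Civil penalty: £9,973,650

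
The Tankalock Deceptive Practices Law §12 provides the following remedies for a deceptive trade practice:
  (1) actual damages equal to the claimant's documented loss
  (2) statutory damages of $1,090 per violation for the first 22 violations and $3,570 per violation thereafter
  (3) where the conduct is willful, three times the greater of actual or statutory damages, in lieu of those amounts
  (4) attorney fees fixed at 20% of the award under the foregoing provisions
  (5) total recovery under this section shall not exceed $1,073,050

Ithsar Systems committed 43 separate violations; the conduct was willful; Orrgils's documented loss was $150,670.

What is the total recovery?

First 22 violations: 22 × $1,090 = $23,980
Remaining violations: (43 − 22) × $3,570 = $74,970
Statutory damages: $23,980 + $74,970 = $98,950
Greater of actual damages ($150,670) or statutory damages ($98,950): $150,670
Trebled: 3 × $150,670 = $452,010
Attorney fees: 20% of $452,010 = $90,402
Total before cap: $452,010 + $90,402 = $542,412
Cap at $1,073,050: $542,412 is within the cap, no reduction.

Total recovery: $542,412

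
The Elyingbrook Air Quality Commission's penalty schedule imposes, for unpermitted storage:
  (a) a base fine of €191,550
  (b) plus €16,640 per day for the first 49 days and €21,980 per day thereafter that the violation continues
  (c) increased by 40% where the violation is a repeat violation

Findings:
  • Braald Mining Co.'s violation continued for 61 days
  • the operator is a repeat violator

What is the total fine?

First 49 days: 49 × €16,640 = €815,360
Remaining days: (61 − 49) × €21,980 = €263,760
Per-day component: €815,360 + €263,760 = €1,079,120
Base plus per-day: €191,550 + €1,079,120 = €1,270,670
Enhancement: 40% of €1,270,670 = €508,268
Enhanced fine: €1,270,670 + €508,268 = €1,778,938

Civil penalty: €1,778,938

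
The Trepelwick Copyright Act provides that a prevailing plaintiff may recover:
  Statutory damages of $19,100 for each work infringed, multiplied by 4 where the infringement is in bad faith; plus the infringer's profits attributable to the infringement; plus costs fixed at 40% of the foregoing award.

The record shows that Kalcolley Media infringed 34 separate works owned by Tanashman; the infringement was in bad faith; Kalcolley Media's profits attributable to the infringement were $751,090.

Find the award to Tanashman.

Statutory damages: 34 × $19,100 = $649,400
Multiplied by 4: 4 × $649,400 = $2,597,600
Combined award: $2,597,600 + $751,090 = $3,348,690
Costs: 40% of $3,348,690 = $1,339,476
Award plus costs: $3,348,690 + $1,339,476 = $4,688,166

$4,688,166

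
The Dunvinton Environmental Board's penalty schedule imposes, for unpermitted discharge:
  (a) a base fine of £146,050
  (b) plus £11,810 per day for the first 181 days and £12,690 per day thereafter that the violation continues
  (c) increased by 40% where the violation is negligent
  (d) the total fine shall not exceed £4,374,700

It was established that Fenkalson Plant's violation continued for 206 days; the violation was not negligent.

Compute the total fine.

Civil penalty: £2,600,910

First 181 days: 181 × £11,810 = £2,137,610
Remaining days: (206 − 181) × £12,690 = £317,250
Per-day component: £2,137,610 + £317,250 = £2,454,860
Base plus per-day: £146,050 + £2,454,860 = £2,600,910
The violation was not negligent: no 40% increase.
Cap at £4,374,700: £2,600,910 is within the cap, no reduction.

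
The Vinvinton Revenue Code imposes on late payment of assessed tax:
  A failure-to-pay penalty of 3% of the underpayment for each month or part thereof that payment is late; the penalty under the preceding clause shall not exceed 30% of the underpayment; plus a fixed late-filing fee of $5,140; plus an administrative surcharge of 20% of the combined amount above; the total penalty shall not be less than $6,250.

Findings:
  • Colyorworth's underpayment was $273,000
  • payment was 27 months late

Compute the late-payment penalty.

Accrued rate: 3% × 27 = 81%, capped at 30% → 30%
Failure-to-pay penalty: 30% of $273,000 = $81,900
Penalty before surcharge: $81,900 + $5,140 = $87,040
Administrative surcharge: 20% of $87,040 = $17,408
Total penalty: $87,040 + $17,408 = $104,448
Minimum $6,250: $104,448 meets the minimum, no increase.

$104,448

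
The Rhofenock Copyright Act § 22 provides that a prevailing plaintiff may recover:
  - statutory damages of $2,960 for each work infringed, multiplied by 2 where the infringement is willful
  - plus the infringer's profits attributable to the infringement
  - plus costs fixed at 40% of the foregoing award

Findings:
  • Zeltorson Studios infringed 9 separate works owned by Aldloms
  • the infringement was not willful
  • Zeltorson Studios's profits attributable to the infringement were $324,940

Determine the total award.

Statutory damages: 9 × $2,960 = $26,640
Infringement not willful: no ×2 enhancement.
Combined award: $26,640 + $324,940 = $351,580
Costs: 40% of $351,580 = $140,632
Award plus costs: $351,580 + $140,632 = $492,212

$492,212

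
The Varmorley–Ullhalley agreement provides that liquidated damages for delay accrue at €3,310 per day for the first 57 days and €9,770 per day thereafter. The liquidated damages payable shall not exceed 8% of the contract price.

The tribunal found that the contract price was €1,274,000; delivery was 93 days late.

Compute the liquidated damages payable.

€101,920

First 57 days: 57 × €3,310 = €188,670
Remaining days: (93 − 57) × €9,770 = €351,720
Accrued per-day damages: €188,670 + €351,720 = €540,390
Cap: 8% of €1,274,000 = €101,920
Cap at €101,920: €540,390 exceeds the cap → €101,920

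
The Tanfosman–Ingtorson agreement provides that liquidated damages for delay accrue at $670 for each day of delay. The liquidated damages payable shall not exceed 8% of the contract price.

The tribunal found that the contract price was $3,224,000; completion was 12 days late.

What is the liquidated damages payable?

$8,040

Per-day damages: 12 × $670 = $8,040
Cap: 8% of $3,224,000 = $257,920
Cap at $257,920: $8,040 is within the cap, no reduction.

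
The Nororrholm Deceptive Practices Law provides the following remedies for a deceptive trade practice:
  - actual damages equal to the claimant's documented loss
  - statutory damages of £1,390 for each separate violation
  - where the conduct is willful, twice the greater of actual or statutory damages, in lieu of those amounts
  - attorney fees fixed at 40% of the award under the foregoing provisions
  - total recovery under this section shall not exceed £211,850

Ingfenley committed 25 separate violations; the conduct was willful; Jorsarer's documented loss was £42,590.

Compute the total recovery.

£119,252

Statutory damages: 25 × £1,390 = £34,750
Greater of actual damages (£42,590) or statutory damages (£34,750): £42,590
Doubled: 2 × £42,590 = £85,180
Attorney fees: 40% of £85,180 = £34,072
Total before cap: £85,180 + £34,072 = £119,252
Cap at £211,850: £119,252 is within the cap, no reduction.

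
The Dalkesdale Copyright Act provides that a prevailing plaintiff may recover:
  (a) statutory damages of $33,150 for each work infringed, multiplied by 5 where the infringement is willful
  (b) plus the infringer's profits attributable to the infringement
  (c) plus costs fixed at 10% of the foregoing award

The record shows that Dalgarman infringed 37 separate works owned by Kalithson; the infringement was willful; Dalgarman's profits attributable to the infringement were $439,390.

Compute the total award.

Statutory damages: 37 × $33,150 = $1,226,550
Multiplied by 5: 5 × $1,226,550 = $6,132,750
Combined award: $6,132,750 + $439,390 = $6,572,140
Costs: 10% of $6,572,140 = $657,214
Award plus costs: $6,572,140 + $657,214 = $7,229,354

$7,229,354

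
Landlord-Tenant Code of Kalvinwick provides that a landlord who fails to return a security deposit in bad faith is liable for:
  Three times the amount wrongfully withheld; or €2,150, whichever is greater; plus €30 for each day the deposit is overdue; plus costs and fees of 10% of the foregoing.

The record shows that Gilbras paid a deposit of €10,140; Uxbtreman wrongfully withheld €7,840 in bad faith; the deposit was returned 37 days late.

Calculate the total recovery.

€27,093

Trebled: 3 × €7,840 = €23,520
Minimum €2,150: €23,520 meets the minimum, no increase.
Late-return penalty: 37 × €30 = €1,110
Damages plus late penalty: €23,520 + €1,110 = €24,630
Costs and fees: 10% of €24,630 = €2,463
Total recovery: €24,630 + €2,463 = €27,093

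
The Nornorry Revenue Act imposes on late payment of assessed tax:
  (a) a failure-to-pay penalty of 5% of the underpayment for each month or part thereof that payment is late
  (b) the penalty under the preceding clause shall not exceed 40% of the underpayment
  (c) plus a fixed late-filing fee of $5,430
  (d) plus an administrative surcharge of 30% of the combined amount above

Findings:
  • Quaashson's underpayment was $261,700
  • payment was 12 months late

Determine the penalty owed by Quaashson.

$143,143

Accrued rate: 5% × 12 = 60%, capped at 40% → 40%
Failure-to-pay penalty: 40% of $261,700 = $104,680
Penalty before surcharge: $104,680 + $5,430 = $110,110
Administrative surcharge: 30% of $110,110 = $33,033
Total penalty: $110,110 + $33,033 = $143,143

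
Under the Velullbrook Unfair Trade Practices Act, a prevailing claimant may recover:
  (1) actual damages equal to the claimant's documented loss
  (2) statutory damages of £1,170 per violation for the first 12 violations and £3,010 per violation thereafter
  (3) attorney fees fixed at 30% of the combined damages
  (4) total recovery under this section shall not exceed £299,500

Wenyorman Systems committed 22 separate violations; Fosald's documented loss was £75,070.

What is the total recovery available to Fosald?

£154,973

First 12 violations: 12 × £1,170 = £14,040
Remaining violations: (22 − 12) × £3,010 = £30,100
Statutory damages: £14,040 + £30,100 = £44,140
Combined damages: £75,070 + £44,140 = £119,210
Attorney fees: 30% of £119,210 = £35,763
Total before cap: £119,210 + £35,763 = £154,973
Cap at £299,500: £154,973 is within the cap, no reduction.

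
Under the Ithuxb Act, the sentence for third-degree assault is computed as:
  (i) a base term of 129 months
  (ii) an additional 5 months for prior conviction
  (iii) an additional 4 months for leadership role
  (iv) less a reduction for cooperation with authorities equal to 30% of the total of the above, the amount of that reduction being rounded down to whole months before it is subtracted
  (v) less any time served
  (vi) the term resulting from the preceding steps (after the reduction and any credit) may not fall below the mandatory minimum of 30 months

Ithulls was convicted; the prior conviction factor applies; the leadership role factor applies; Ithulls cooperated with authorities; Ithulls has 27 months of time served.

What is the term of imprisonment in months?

70 months

Prior conviction enhancement: +5 months
Leadership role enhancement: +4 months
Adjusted term: 129 months + 5 months + 4 months = 138 months
Cooperation with authorities reduction: 30% of 138 months = 41 months (rounded down)
After reduction: 138 − 41 = 97 months
Less time served: 97 months − 27 months = 70 months
Minimum 30 months: 70 months meets the minimum, no increase.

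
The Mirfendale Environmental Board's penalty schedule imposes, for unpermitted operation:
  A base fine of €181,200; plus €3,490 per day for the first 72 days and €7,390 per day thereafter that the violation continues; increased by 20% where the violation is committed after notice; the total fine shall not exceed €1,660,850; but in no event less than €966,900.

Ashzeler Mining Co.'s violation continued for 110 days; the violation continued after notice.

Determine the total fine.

First 72 days: 72 × €3,490 = €251,280
Remaining days: (110 − 72) × €7,390 = €280,820
Per-day component: €251,280 + €280,820 = €532,100
Base plus per-day: €181,200 + €532,100 = €713,300
Enhancement: 20% of €713,300 = €142,660
Enhanced fine: €713,300 + €142,660 = €855,960
Cap at €1,660,850: €855,960 is within the cap, no reduction.
Minimum €966,900: €855,960 is below the minimum → €966,900

Civil penalty: €966,900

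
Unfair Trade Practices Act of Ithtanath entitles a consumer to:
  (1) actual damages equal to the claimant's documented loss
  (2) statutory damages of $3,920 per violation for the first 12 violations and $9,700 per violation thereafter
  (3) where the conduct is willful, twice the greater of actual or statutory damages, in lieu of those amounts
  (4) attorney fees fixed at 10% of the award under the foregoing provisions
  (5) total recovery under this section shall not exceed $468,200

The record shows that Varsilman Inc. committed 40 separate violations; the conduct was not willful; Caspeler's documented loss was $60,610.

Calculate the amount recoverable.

$417,175

First 12 violations: 12 × $3,920 = $47,040
Remaining violations: (40 − 12) × $9,700 = $271,600
Statutory damages: $47,040 + $271,600 = $318,640
Conduct not willful: the in-lieu enhancement does not apply.
Actual plus statutory damages: $60,610 + $318,640 = $379,250
Attorney fees: 10% of $379,250 = $37,925
Total before cap: $379,250 + $37,925 = $417,175
Cap at $468,200: $417,175 is within the cap, no reduction.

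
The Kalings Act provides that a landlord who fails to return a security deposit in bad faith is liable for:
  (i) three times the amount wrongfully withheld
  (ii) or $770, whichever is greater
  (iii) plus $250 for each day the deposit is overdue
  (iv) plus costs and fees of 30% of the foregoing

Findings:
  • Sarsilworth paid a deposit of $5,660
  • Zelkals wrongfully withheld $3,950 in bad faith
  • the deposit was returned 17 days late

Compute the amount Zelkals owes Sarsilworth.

$20,930

Trebled: 3 × $3,950 = $11,850
Minimum $770: $11,850 meets the minimum, no increase.
Late-return penalty: 17 × $250 = $4,250
Damages plus late penalty: $11,850 + $4,250 = $16,100
Costs and fees: 30% of $16,100 = $4,830
Total recovery: $16,100 + $4,830 = $20,930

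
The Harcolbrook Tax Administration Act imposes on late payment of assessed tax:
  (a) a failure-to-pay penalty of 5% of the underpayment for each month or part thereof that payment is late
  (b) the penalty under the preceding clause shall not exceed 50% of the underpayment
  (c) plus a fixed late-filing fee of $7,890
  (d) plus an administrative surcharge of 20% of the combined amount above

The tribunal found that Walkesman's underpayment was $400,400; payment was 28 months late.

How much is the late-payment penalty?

Accrued rate: 5% × 28 = 140%, capped at 50% → 50%
Failure-to-pay penalty: 50% of $400,400 = $200,200
Penalty before surcharge: $200,200 + $7,890 = $208,090
Administrative surcharge: 20% of $208,090 = $41,618
Total penalty: $208,090 + $41,618 = $249,708

Penalty: $249,708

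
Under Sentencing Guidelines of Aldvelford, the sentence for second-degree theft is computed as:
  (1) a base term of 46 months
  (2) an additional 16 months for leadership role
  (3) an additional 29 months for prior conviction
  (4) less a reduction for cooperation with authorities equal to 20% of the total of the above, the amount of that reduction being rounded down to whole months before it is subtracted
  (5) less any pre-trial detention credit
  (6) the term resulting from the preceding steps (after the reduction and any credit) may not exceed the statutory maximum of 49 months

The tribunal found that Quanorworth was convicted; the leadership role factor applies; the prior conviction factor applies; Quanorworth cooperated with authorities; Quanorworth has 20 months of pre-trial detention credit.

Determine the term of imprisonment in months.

49 months

Leadership role enhancement: +16 months
Prior conviction enhancement: +29 months
Adjusted term: 46 months + 16 months + 29 months = 91 months
Cooperation with authorities reduction: 20% of 91 months = 18 months (rounded down)
After reduction: 91 − 18 = 73 months
Less pre-trial detention credit: 73 months − 20 months = 53 months
Cap at 49 months: 53 months exceeds the cap → 49 months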